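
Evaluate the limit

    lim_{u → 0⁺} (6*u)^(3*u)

1

Base → 0⁺ and exponent → 0⁺: a 0^0 form.
Take logs: 3u·ln(6u). This is 0·(−∞); rewriting as ln(6u)/(1/(3u)) and applying L'Hôpital gives 0.
Hence the limit is e^0 = 1.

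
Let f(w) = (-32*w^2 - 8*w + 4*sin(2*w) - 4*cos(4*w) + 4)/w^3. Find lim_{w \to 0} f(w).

Substitution gives 0/0; apply L'Hôpital's rule 3 times.
After differentiating numerator and denominator 3 times the quotient is (-256*sin(4*w) - 32*cos(2*w))/(6); at w = 0 this is -16/3.

-16/3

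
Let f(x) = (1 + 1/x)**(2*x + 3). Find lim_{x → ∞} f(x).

The base → 1 and the exponent → ∞: a 1^∞ form.
Take logarithms: (2x + 3)·ln(1 + 1/x). Since ln(1+u) ~ u for small u, this behaves like (2x)·(1/x) → 2.
So the limit is e^(2).

e^(2)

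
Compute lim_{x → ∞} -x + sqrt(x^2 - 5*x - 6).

-5/2

This has the form ∞ − ∞. Multiply and divide by the conjugate √(x^2 - 5*x - 6) + x.
That gives (-5x - 6) / (√(x^2 - 5*x - 6) + x).
Divide numerator and denominator by x: the limit is -5/(2·1) = -5/2.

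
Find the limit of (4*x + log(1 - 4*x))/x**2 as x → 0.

Direct substitution gives 0/0.
Apply L'Hôpital: lim (4 - 4/(1 - 4*x))/(2*x), still 0/0.
After 2 applications of L'Hôpital's rule the quotient is (-16/(1 - 4*x)^2)/(2); substituting x = 0 gives -8.

-8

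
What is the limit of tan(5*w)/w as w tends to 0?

Substitution gives 0/0.
Since tan(u)/u → 1 as u → 0, tan(5w)/(5w) → 1 and the limit is 5.

5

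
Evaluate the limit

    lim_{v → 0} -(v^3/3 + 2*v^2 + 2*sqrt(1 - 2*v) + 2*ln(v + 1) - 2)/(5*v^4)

7/20

Substitution gives 0/0; apply L'Hôpital's rule 4 times.
After differentiating numerator and denominator 4 times the quotient is (-12/(v + 1)^4 - 30/(1 - 2*v)^(7/2))/(-120); at v = 0 this is 7/20.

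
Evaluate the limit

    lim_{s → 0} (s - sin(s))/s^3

1/6

Direct substitution gives 0/0.
Apply L'Hôpital: lim (1 - cos(s))/(3*s^2), still 0/0.
Apply L'Hôpital: lim (sin(s))/(6*s), still 0/0.
After 3 applications of L'Hôpital's rule the quotient is (cos(s))/(6); substituting s = 0 gives 1/6.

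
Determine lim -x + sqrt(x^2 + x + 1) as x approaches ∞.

An ∞ − ∞ form. Rationalising with the conjugate, the difference becomes (x + 1) / (√(x^2 + x + 1) + x).
For large x the denominator behaves like 2·x, so the quotient tends to 1/2 = 1/2.

1/2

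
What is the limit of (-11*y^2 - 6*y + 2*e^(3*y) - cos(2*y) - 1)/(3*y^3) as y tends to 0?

3

Substitution gives 0/0 (the numerator vanishes to order 3).
Expand each term to order y^3: the coefficient of y^3 in 2·e^(3y) is 9 and in −cos(2y) is 0.
Lower-order terms cancel with the polynomial part, so the numerator is (9)·y^3 + o(y^3), and the limit is (9)/(3) = 3.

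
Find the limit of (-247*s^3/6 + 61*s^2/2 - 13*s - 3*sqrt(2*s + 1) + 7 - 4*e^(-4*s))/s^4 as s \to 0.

Substitution gives 0/0; apply L'Hôpital's rule 4 times.
After differentiating numerator and denominator 4 times the quotient is (-1024*e^(-4*s) + 45/(2*s + 1)^(7/2))/(24); at s = 0 this is -979/24.

-979/24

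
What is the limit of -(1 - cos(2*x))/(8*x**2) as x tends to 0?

Substitution gives 0/0.
Use (1 − cos u)/u² → 1/2 with u = 2x: the limit is 2²/(2·(-8)) = -1/4.

-1/4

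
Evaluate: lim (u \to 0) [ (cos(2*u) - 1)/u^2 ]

-2

Direct substitution gives 0/0.
Apply L'Hôpital: lim (-2*sin(2*u))/(2*u), still 0/0.
After 2 applications of L'Hôpital's rule the quotient is (-4*cos(2*u))/(2); substituting u = 0 gives -2.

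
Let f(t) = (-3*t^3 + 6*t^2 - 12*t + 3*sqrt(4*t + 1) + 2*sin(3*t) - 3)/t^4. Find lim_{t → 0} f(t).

-30

Substitution gives 0/0 (the numerator vanishes to order 4).
Expand each term to order t^4: the coefficient of t^4 in 2·sin(3t) is 0 and in 3·√(1 + 4t) is -30.
Lower-order terms cancel with the polynomial part, so the numerator is (-30)·t^4 + o(t^4), and the limit is (-30)/(1) = -30.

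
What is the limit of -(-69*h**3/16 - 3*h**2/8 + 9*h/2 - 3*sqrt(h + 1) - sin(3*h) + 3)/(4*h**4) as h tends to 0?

Substitution gives 0/0; apply L'Hôpital's rule 4 times.
After differentiating numerator and denominator 4 times the quotient is (-81*sin(3*h) + 45/(16*(h + 1)^(7/2)))/(-96); at h = 0 this is -15/512.

-15/512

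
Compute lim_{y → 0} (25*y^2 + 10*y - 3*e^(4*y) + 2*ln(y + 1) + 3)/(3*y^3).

Substitution gives 0/0 (the numerator vanishes to order 3).
Expand each term to order y^3: the coefficient of y^3 in -3·e^(4y) is -32 and in 2·ln(1 + y) is 2/3.
Lower-order terms cancel with the polynomial part, so the numerator is (-94/3)·y^3 + o(y^3), and the limit is (-94/3)/(3) = -94/9.

-94/9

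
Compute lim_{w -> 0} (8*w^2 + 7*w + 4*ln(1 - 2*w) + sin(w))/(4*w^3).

-65/24

Substitution gives 0/0 (the numerator vanishes to order 3).
Expand each term to order w^3: the coefficient of w^3 in sin(w) is -1/6 and in 4·ln(1 - 2w) is -32/3.
Lower-order terms cancel with the polynomial part, so the numerator is (-65/6)·w^3 + o(w^3), and the limit is (-65/6)/(4) = -65/24.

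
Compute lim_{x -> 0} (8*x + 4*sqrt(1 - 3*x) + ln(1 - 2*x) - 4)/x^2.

Substitution gives 0/0; apply L'Hôpital's rule 2 times.
After differentiating numerator and denominator 2 times the quotient is (-4/(2*x - 1)^2 - 9/(1 - 3*x)^(3/2))/(2); at x = 0 this is -13/2.

-13/2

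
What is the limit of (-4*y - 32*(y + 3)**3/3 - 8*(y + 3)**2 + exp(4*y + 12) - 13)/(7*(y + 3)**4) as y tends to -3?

32/21

Direct substitution gives 0/0.
Apply L'Hôpital: lim (-16*y - 32*(y + 3)^2 + 4*e^(4*y + 12) - 52)/(28*(y + 3)^3), still 0/0.
Apply L'Hôpital: lim (-64*y + 16*e^(4*y + 12) - 208)/(84*(y + 3)^2), still 0/0.
Apply L'Hôpital: lim (64*e^(4*y + 12) - 64)/(168*y + 504), still 0/0.
After 4 applications of L'Hôpital's rule the quotient is (256*e^(4*y + 12))/(168); substituting y = -3 gives 32/21.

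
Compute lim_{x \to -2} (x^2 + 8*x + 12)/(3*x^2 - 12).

Since x = -2 makes numerator and denominator zero, (x + 2) divides both.
Cancelling it gives (x + 6)/(3*x - 6); now plug in x = -2 to get -1/3.

-1/3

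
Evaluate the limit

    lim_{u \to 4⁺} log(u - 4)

-∞

As u → 4⁺, u - 4 → 0⁺ and ln(u - 4) → −∞.
Multiplying by 1 gives -∞.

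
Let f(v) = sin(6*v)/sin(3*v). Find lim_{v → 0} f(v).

2

Substitution gives 0/0.
Divide numerator and denominator by v: sin(6v)/v → 6 and sin(3v)/v → 3, so the limit is 1·6/3 = 2.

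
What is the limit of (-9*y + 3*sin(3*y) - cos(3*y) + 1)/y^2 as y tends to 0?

Substitution gives 0/0 (the numerator vanishes to order 2).
Expand each term to order y^2: the coefficient of y^2 in −cos(3y) is 9/2 and in 3·sin(3y) is 0.
Lower-order terms cancel with the polynomial part, so the numerator is (9/2)·y^2 + o(y^2), and the limit is (9/2)/(1) = 9/2.

9/2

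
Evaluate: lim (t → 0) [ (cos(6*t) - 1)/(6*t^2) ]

-3

Direct substitution gives 0/0.
Apply L'Hôpital: lim (-6*sin(6*t))/(12*t), still 0/0.
After 2 applications of L'Hôpital's rule the quotient is (-36*cos(6*t))/(12); substituting t = 0 gives -3.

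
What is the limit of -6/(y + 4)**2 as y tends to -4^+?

As y → -4⁺, (y + 4) → 0⁺, so (y + 4)^2 → 0⁺ and -6/(y + 4)^2 → -∞.

-∞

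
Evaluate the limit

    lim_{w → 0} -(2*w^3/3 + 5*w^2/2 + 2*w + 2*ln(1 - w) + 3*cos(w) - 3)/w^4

Substitution gives 0/0 (the numerator vanishes to order 4).
Expand each term to order w^4: the coefficient of w^4 in 2·ln(1 - w) is -1/2 and in 3·cos(w) is 1/8.
Lower-order terms cancel with the polynomial part, so the numerator is (-3/8)·w^4 + o(w^4), and the limit is (-3/8)/(-1) = 3/8.

3/8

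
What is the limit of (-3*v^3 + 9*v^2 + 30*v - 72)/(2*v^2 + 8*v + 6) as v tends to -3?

Direct substitution gives 0/0, so factor. Both numerator and denominator have (v + 3) as a factor.
After cancelling, the expression reduces to (-3*v^2 + 18*v - 24)/(2*v + 2).
Substituting v = -3 gives 105/4.

105/4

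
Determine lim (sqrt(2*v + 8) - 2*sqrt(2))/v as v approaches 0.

Substitution gives 0/0. Multiply numerator and denominator by the conjugate √(8 + 2v) + √8.
The numerator becomes (8 + 2v) − 8 = 2v, so the expression simplifies to 2/(√(8 + 2v) + √8).
Letting v → 0 gives 2/(2√8) = √(2)/4.

√(2)/4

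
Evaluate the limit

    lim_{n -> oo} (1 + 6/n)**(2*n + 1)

e^(12)

The base → 1 and the exponent → ∞: a 1^∞ form.
Take logarithms: (2n + 1)·ln(1 + 6/n). Since ln(1+u) ~ u for small u, this behaves like (2n)·(6/n) → 12.
So the limit is e^(12).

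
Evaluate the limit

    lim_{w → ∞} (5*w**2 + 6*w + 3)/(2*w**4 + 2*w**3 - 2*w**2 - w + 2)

The denominator has degree 4 and the numerator degree 2. Dividing numerator and denominator by w^4 sends every term to 0 except the leading denominator term, so the limit is 0.

0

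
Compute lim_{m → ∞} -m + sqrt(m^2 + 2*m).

An ∞ − ∞ form. Rationalising with the conjugate, the difference becomes (2m) / (√(m^2 + 2*m) + m).
For large m the denominator behaves like 2·m, so the quotient tends to 2/2 = 1.

1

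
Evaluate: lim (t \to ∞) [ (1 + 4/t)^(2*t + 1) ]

Write it as [(1 + 4/t)^t]^(2) · (1 + 4/t)^(1). The bracketed term tends to e^(4) and the second factor to 1, so the limit is e^(8).

e^(8)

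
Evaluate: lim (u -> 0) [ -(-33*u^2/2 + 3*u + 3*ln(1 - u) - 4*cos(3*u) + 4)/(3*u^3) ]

Substitution gives 0/0 (the numerator vanishes to order 3).
Expand each term to order u^3: the coefficient of u^3 in -4·cos(3u) is 0 and in 3·ln(1 - u) is -1.
Lower-order terms cancel with the polynomial part, so the numerator is (-1)·u^3 + o(u^3), and the limit is (-1)/(-3) = 1/3.

1/3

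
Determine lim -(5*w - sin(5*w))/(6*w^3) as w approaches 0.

-125/36

Direct substitution gives 0/0.
Apply L'Hôpital: lim (5 - 5*cos(5*w))/(-18*w^2), still 0/0.
Apply L'Hôpital: lim (25*sin(5*w))/(-36*w), still 0/0.
After 3 applications of L'Hôpital's rule the quotient is (125*cos(5*w))/(-36); substituting w = 0 gives -125/36.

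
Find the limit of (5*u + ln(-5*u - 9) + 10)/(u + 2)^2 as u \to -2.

-25/2

Direct substitution gives 0/0.
Apply L'Hôpital: lim (5 - 5/(-5*u - 9))/(2*u + 4), still 0/0.
After 2 applications of L'Hôpital's rule the quotient is (-25/(-5*u - 9)^2)/(2); substituting u = -2 gives -25/2.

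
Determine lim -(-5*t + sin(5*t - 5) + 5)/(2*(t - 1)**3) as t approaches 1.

Direct substitution gives 0/0.
Apply L'Hôpital: lim (5*cos(5*t - 5) - 5)/(-6*(t - 1)^2), still 0/0.
Apply L'Hôpital: lim (-25*sin(5*t - 5))/(12 - 12*t), still 0/0.
After 3 applications of L'Hôpital's rule the quotient is (-125*cos(5*t - 5))/(-12); substituting t = 1 gives 125/12.

125/12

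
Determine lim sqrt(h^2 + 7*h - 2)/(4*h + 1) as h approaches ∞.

1/4

For large |h|, √(h^2 + 7*h - 2) ≈ √1·|h| and the denominator ≈ 4h.
Since h → +∞, |h| = h, giving √1/(4) = 1/4.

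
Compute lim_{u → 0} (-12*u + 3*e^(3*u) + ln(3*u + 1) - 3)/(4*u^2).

9/4

Substitution gives 0/0 (the numerator vanishes to order 2).
Expand each term to order u^2: the coefficient of u^2 in ln(1 + 3u) is -9/2 and in 3·e^(3u) is 27/2.
Lower-order terms cancel with the polynomial part, so the numerator is (9)·u^2 + o(u^2), and the limit is (9)/(4) = 9/4.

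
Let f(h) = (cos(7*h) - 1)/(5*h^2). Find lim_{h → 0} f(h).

-49/10

Direct substitution gives 0/0.
Apply L'Hôpital: lim (-7*sin(7*h))/(10*h), still 0/0.
After 2 applications of L'Hôpital's rule the quotient is (-49*cos(7*h))/(10); substituting h = 0 gives -49/10.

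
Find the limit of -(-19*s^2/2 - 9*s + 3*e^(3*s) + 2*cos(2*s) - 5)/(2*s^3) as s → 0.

-27/4

Substitution gives 0/0; apply L'Hôpital's rule 3 times.
After differentiating numerator and denominator 3 times the quotient is (81*e^(3*s) + 16*sin(2*s))/(-12); at s = 0 this is -27/4.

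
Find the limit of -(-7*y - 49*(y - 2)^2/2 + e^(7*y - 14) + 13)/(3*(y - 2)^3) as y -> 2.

Direct substitution gives 0/0.
Apply L'Hôpital: lim (-49*y + 7*e^(7*y - 14) + 91)/(-9*(y - 2)^2), still 0/0.
Apply L'Hôpital: lim (49*e^(7*y - 14) - 49)/(36 - 18*y), still 0/0.
After 3 applications of L'Hôpital's rule the quotient is (343*e^(7*y - 14))/(-18); substituting y = 2 gives -343/18.

-343/18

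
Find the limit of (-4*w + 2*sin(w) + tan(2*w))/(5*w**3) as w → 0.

Substitution gives 0/0 (the numerator vanishes to order 3).
Expand each term to order w^3: the coefficient of w^3 in 2·sin(w) is -1/3 and in tan(2w) is 8/3.
Lower-order terms cancel with the polynomial part, so the numerator is (7/3)·w^3 + o(w^3), and the limit is (7/3)/(5) = 7/15.

7/15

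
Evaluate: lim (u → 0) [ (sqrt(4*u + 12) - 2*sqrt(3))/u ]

√(3)/3

A 0/0 form; rationalise with √(12 + 4u) + √12. This collapses the numerator to 4u, leaving 4/(√(12 + 4u) + √12) → 4/(2√12) = √(3)/3.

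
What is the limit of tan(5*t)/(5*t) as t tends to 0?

Substitution gives 0/0.
Since tan(u)/u → 1 as u → 0, tan(5t)/(5t) → 1 and the limit is 5/5 = 1.

1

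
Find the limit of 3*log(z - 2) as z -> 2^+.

-∞

As z → 2⁺, z - 2 → 0⁺ and ln(z - 2) → −∞.
Multiplying by 3 gives -∞.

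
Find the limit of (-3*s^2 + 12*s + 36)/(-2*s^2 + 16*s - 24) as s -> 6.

3

Direct substitution gives 0/0, so factor. Both numerator and denominator have (s - 6) as a factor.
After cancelling, the expression reduces to (-3*s - 6)/(4 - 2*s).
Substituting s = 6 gives 3.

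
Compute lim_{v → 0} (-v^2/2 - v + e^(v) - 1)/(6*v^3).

Direct substitution gives 0/0.
Apply L'Hôpital: lim (-v + e^(v) - 1)/(18*v^2), still 0/0.
Apply L'Hôpital: lim (e^(v) - 1)/(36*v), still 0/0.
After 3 applications of L'Hôpital's rule the quotient is (e^(v))/(36); substituting v = 0 gives 1/36.

1/36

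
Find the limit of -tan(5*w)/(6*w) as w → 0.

-5/6

Substitution gives 0/0.
Since tan(u)/u → 1 as u → 0, tan(5w)/(5w) → 1 and the limit is 5/(-6) = -5/6.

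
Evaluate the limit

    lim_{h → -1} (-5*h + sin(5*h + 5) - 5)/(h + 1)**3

-125/6

Direct substitution gives 0/0.
Apply L'Hôpital: lim (5*cos(5*h + 5) - 5)/(3*(h + 1)^2), still 0/0.
Apply L'Hôpital: lim (-25*sin(5*h + 5))/(6*h + 6), still 0/0.
After 3 applications of L'Hôpital's rule the quotient is (-125*cos(5*h + 5))/(6); substituting h = -1 gives -125/6.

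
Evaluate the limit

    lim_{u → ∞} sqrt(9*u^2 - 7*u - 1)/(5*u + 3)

3/5

For large |u|, √(9*u^2 - 7*u - 1) ≈ √9·|u| and the denominator ≈ 5u.
Since u → +∞, |u| = u, giving √9/(5) = 3/5.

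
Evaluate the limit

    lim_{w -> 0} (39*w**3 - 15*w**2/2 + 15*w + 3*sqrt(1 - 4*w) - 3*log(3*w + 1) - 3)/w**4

123/4

Substitution gives 0/0; apply L'Hôpital's rule 4 times.
After differentiating numerator and denominator 4 times the quotient is (1458/(3*w + 1)^4 - 720/(1 - 4*w)^(7/2))/(24); at w = 0 this is 123/4.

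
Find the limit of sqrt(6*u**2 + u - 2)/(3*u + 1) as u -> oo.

For large |u|, √(6*u^2 + u - 2) ≈ √6·|u| and the denominator ≈ 3u.
Since u → +∞, |u| = u, giving √6/(3) = √(6)/3.

√(6)/3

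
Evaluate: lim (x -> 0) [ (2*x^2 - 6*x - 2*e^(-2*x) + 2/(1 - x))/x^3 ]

Substitution gives 0/0 (the numerator vanishes to order 3).
Expand each term to order x^3: the coefficient of x^3 in 2·1/(1 - x) is 2 and in -2·e^(-2x) is 8/3.
Lower-order terms cancel with the polynomial part, so the numerator is (14/3)·x^3 + o(x^3), and the limit is (14/3)/(1) = 14/3.

14/3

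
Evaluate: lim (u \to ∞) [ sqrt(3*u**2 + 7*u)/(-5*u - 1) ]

For large |u|, √(3*u^2 + 7*u) ≈ √3·|u| and the denominator ≈ -5u.
Since u → +∞, |u| = u, giving √3/(-5) = -√(3)/5.

-√(3)/5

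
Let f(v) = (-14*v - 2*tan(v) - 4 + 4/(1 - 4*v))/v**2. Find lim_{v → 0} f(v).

Substitution gives 0/0 (the numerator vanishes to order 2).
Expand each term to order v^2: the coefficient of v^2 in 4·1/(1 - 4v) is 64 and in -2·tan(v) is 0.
Lower-order terms cancel with the polynomial part, so the numerator is (64)·v^2 + o(v^2), and the limit is (64)/(1) = 64.

64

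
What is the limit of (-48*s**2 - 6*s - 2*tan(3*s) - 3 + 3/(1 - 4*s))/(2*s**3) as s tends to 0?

Substitution gives 0/0 (the numerator vanishes to order 3).
Expand each term to order s^3: the coefficient of s^3 in -2·tan(3s) is -18 and in 3·1/(1 - 4s) is 192.
Lower-order terms cancel with the polynomial part, so the numerator is (174)·s^3 + o(s^3), and the limit is (174)/(2) = 87.

87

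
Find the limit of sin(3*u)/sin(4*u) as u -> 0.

3/4

Substitution gives 0/0.
Divide numerator and denominator by u: sin(3u)/u → 3 and sin(4u)/u → 4, so the limit is 1·3/4 = 3/4.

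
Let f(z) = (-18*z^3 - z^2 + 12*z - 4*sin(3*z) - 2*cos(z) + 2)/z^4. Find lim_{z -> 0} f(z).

-1/12

Substitution gives 0/0 (the numerator vanishes to order 4).
Expand each term to order z^4: the coefficient of z^4 in -2·cos(z) is -1/12 and in -4·sin(3z) is 0.
Lower-order terms cancel with the polynomial part, so the numerator is (-1/12)·z^4 + o(z^4), and the limit is (-1/12)/(1) = -1/12.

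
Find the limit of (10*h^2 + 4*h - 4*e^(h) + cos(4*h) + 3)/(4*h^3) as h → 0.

-1/6

Substitution gives 0/0 (the numerator vanishes to order 3).
Expand each term to order h^3: the coefficient of h^3 in -4·e^(h) is -2/3 and in cos(4h) is 0.
Lower-order terms cancel with the polynomial part, so the numerator is (-2/3)·h^3 + o(h^3), and the limit is (-2/3)/(4) = -1/6.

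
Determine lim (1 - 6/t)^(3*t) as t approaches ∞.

e^(-18)

The base → 1 and the exponent → ∞: a 1^∞ form.
Take logarithms: (3t)·ln(1 - 6/t). Since ln(1+u) ~ u for small u, this behaves like (3t)·(-6/t) → -18.
So the limit is e^(-18).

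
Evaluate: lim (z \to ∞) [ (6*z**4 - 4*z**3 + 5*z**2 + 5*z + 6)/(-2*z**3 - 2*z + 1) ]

The numerator has higher degree (4 > 3); the quotient behaves like (6/(-2))·z^1 for large |z|.
As z → +∞ this diverges to -∞.

-∞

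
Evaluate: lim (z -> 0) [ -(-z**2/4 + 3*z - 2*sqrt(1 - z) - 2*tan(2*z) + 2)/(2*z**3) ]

125/48

Substitution gives 0/0 (the numerator vanishes to order 3).
Expand each term to order z^3: the coefficient of z^3 in -2·tan(2z) is -16/3 and in -2·√(1 - z) is 1/8.
Lower-order terms cancel with the polynomial part, so the numerator is (-125/24)·z^3 + o(z^3), and the limit is (-125/24)/(-2) = 125/48.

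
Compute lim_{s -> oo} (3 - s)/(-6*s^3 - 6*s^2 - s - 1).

0

The denominator has degree 3 and the numerator degree 1. Dividing numerator and denominator by s^3 sends every term to 0 except the leading denominator term, so the limit is 0.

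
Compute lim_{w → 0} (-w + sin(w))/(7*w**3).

-1/42

Direct substitution gives 0/0.
Apply L'Hôpital: lim (cos(w) - 1)/(21*w^2), still 0/0.
Apply L'Hôpital: lim (-sin(w))/(42*w), still 0/0.
After 3 applications of L'Hôpital's rule the quotient is (-cos(w))/(42); substituting w = 0 gives -1/42.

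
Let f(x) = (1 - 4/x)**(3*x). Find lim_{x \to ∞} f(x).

e^(-12)

The base → 1 and the exponent → ∞: a 1^∞ form.
Take logarithms: (3x)·ln(1 - 4/x). Since ln(1+u) ~ u for small u, this behaves like (3x)·(-4/x) → -12.
So the limit is e^(-12).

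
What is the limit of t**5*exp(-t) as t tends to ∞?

Write as t^5/e^{1t}, an ∞/∞ form.
Exponential growth dominates any polynomial, so repeated L'Hôpital (or the standard result) gives 0.

0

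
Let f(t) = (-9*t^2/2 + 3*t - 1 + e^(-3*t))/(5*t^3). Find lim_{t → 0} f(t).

-9/10

Direct substitution gives 0/0.
Apply L'Hôpital: lim (-9*t + 3 - 3*e^(-3*t))/(15*t^2), still 0/0.
Apply L'Hôpital: lim (-9 + 9*e^(-3*t))/(30*t), still 0/0.
After 3 applications of L'Hôpital's rule the quotient is (-27*e^(-3*t))/(30); substituting t = 0 gives -9/10.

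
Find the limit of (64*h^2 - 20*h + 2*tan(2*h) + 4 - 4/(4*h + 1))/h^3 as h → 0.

Substitution gives 0/0 (the numerator vanishes to order 3).
Expand each term to order h^3: the coefficient of h^3 in -4·1/(1 + 4h) is 256 and in 2·tan(2h) is 16/3.
Lower-order terms cancel with the polynomial part, so the numerator is (784/3)·h^3 + o(h^3), and the limit is (784/3)/(1) = 784/3.

784/3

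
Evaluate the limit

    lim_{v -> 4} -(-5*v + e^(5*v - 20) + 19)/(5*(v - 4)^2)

Direct substitution gives 0/0.
Apply L'Hôpital: lim (5*e^(5*v - 20) - 5)/(40 - 10*v), still 0/0.
After 2 applications of L'Hôpital's rule the quotient is (25*e^(5*v - 20))/(-10); substituting v = 4 gives -5/2.

-5/2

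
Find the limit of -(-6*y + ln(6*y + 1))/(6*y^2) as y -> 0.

Direct substitution gives 0/0.
Apply L'Hôpital: lim (-6 + 6/(6*y + 1))/(-12*y), still 0/0.
After 2 applications of L'Hôpital's rule the quotient is (-36/(6*y + 1)^2)/(-12); substituting y = 0 gives 3.

3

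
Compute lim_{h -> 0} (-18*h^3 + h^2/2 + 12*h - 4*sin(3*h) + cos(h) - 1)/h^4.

1/24

Substitution gives 0/0 (the numerator vanishes to order 4).
Expand each term to order h^4: the coefficient of h^4 in -4·sin(3h) is 0 and in cos(h) is 1/24.
Lower-order terms cancel with the polynomial part, so the numerator is (1/24)·h^4 + o(h^4), and the limit is (1/24)/(1) = 1/24.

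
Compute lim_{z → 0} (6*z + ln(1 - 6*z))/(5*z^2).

-18/5

Direct substitution gives 0/0.
Apply L'Hôpital: lim (6 - 6/(1 - 6*z))/(10*z), still 0/0.
After 2 applications of L'Hôpital's rule the quotient is (-36/(1 - 6*z)^2)/(10); substituting z = 0 gives -18/5.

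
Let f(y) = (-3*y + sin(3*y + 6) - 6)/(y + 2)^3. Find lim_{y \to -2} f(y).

Direct substitution gives 0/0.
Apply L'Hôpital: lim (3*cos(3*y + 6) - 3)/(3*(y + 2)^2), still 0/0.
Apply L'Hôpital: lim (-9*sin(3*y + 6))/(6*y + 12), still 0/0.
After 3 applications of L'Hôpital's rule the quotient is (-27*cos(3*y + 6))/(6); substituting y = -2 gives -9/2.

-9/2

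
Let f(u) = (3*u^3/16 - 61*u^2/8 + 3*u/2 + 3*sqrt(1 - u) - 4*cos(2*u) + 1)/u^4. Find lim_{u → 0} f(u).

-1069/384

Substitution gives 0/0 (the numerator vanishes to order 4).
Expand each term to order u^4: the coefficient of u^4 in 3·√(1 - u) is -15/128 and in -4·cos(2u) is -8/3.
Lower-order terms cancel with the polynomial part, so the numerator is (-1069/384)·u^4 + o(u^4), and the limit is (-1069/384)/(1) = -1069/384.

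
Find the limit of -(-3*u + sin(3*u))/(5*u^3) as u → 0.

Direct substitution gives 0/0.
Apply L'Hôpital: lim (3*cos(3*u) - 3)/(-15*u^2), still 0/0.
Apply L'Hôpital: lim (-9*sin(3*u))/(-30*u), still 0/0.
After 3 applications of L'Hôpital's rule the quotient is (-27*cos(3*u))/(-30); substituting u = 0 gives 9/10.

9/10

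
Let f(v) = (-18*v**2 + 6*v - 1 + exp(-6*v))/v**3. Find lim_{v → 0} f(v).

Direct substitution gives 0/0.
Apply L'Hôpital: lim (-36*v + 6 - 6*e^(-6*v))/(3*v^2), still 0/0.
Apply L'Hôpital: lim (-36 + 36*e^(-6*v))/(6*v), still 0/0.
After 3 applications of L'Hôpital's rule the quotient is (-216*e^(-6*v))/(6); substituting v = 0 gives -36.

-36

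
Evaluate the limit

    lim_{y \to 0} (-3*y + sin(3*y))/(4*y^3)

-9/8

Direct substitution gives 0/0.
Apply L'Hôpital: lim (3*cos(3*y) - 3)/(12*y^2), still 0/0.
Apply L'Hôpital: lim (-9*sin(3*y))/(24*y), still 0/0.
After 3 applications of L'Hôpital's rule the quotient is (-27*cos(3*y))/(24); substituting y = 0 gives -9/8.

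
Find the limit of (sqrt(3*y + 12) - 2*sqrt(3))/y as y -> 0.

Substitution gives 0/0. Multiply numerator and denominator by the conjugate √(12 + 3y) + √12.
The numerator becomes (12 + 3y) − 12 = 3y, so the expression simplifies to 3/(√(12 + 3y) + √12).
Letting y → 0 gives 3/(2√12) = √(3)/4.

√(3)/4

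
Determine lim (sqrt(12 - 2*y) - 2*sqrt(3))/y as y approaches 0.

-√(3)/6

Substitution gives 0/0. Multiply numerator and denominator by the conjugate √(12 - 2y) + √12.
The numerator becomes (12 - 2y) − 12 = -2y, so the expression simplifies to -2/(√(12 - 2y) + √12).
Letting y → 0 gives -2/(2√12) = -√(3)/6.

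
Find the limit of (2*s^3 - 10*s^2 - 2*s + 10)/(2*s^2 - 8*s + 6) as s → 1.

Since s = 1 makes numerator and denominator zero, (s - 1) divides both.
Cancelling it gives (2*s^2 - 8*s - 10)/(2*s - 6); now plug in s = 1 to get 4.

4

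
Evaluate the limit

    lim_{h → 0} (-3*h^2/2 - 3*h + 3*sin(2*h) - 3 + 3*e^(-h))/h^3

Substitution gives 0/0; apply L'Hôpital's rule 3 times.
After differentiating numerator and denominator 3 times the quotient is (-24*cos(2*h) - 3*e^(-h))/(6); at h = 0 this is -9/2.

-9/2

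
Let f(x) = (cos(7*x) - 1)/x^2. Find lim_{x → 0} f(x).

Direct substitution gives 0/0.
Apply L'Hôpital: lim (-7*sin(7*x))/(2*x), still 0/0.
After 2 applications of L'Hôpital's rule the quotient is (-49*cos(7*x))/(2); substituting x = 0 gives -49/2.

-49/2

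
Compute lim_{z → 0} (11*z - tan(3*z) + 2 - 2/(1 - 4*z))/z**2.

-32

Substitution gives 0/0; apply L'Hôpital's rule 2 times.
After differentiating numerator and denominator 2 times the quotient is (-18*tan(3*z)/cos(3*z)^2 + 64/(4*z - 1)^3)/(2); at z = 0 this is -32.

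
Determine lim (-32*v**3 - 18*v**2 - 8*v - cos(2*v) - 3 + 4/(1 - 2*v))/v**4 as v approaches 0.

Substitution gives 0/0; apply L'Hôpital's rule 4 times.
After differentiating numerator and denominator 4 times the quotient is (-16*cos(2*v) - 1536/(2*v - 1)^5)/(24); at v = 0 this is 190/3.

190/3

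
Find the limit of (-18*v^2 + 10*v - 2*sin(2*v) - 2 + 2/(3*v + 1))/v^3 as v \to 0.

Substitution gives 0/0 (the numerator vanishes to order 3).
Expand each term to order v^3: the coefficient of v^3 in 2·1/(1 + 3v) is -54 and in -2·sin(2v) is 8/3.
Lower-order terms cancel with the polynomial part, so the numerator is (-154/3)·v^3 + o(v^3), and the limit is (-154/3)/(1) = -154/3.

-154/3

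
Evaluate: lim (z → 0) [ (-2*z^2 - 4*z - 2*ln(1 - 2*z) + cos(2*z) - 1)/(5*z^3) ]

Substitution gives 0/0; apply L'Hôpital's rule 3 times.
After differentiating numerator and denominator 3 times the quotient is (8*sin(2*z) - 32/(2*z - 1)^3)/(30); at z = 0 this is 16/15.

16/15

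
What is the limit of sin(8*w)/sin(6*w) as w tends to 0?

Substitution gives 0/0.
Divide numerator and denominator by w: sin(8w)/w → 8 and sin(6w)/w → 6, so the limit is 1·8/6 = 4/3.

4/3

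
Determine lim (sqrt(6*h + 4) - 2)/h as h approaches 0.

3/2

Substitution gives 0/0. Multiply numerator and denominator by the conjugate √(4 + 6h) + √4.
The numerator becomes (4 + 6h) − 4 = 6h, so the expression simplifies to 6/(√(4 + 6h) + √4).
Letting h → 0 gives 6/(2√4) = 3/2.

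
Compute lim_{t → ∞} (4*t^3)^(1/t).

1

Base → ∞ and exponent → 0: an ∞^0 form.
Take logs: (1/t)·ln(4·t^3) = (ln 4 + 3·ln t)/t → 0.
So the limit is e^0 = 1.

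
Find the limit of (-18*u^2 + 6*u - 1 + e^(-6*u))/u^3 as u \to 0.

-36

Direct substitution gives 0/0.
Apply L'Hôpital: lim (-36*u + 6 - 6*e^(-6*u))/(3*u^2), still 0/0.
Apply L'Hôpital: lim (-36 + 36*e^(-6*u))/(6*u), still 0/0.
After 3 applications of L'Hôpital's rule the quotient is (-216*e^(-6*u))/(6); substituting u = 0 gives -36.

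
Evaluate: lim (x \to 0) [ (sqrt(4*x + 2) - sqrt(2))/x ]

√(2)

A 0/0 form; rationalise with √(2 + 4x) + √2. This collapses the numerator to 4x, leaving 4/(√(2 + 4x) + √2) → 4/(2√2) = √(2).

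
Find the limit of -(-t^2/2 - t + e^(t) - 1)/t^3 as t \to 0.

-1/6

Direct substitution gives 0/0.
Apply L'Hôpital: lim (-t + e^(t) - 1)/(-3*t^2), still 0/0.
Apply L'Hôpital: lim (e^(t) - 1)/(-6*t), still 0/0.
After 3 applications of L'Hôpital's rule the quotient is (e^(t))/(-6); substituting t = 0 gives -1/6.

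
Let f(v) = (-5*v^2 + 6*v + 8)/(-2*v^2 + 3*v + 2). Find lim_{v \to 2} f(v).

14/5

At v = 2 both the top and bottom vanish — a removable singularity. Factoring out (v - 2) from each leaves (-5*v - 4)/(-2*v - 1), which at v = 2 equals 14/5.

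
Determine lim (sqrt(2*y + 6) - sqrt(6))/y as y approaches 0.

Substitution gives 0/0. Multiply numerator and denominator by the conjugate √(6 + 2y) + √6.
The numerator becomes (6 + 2y) − 6 = 2y, so the expression simplifies to 2/(√(6 + 2y) + √6).
Letting y → 0 gives 2/(2√6) = √(6)/6.

√(6)/6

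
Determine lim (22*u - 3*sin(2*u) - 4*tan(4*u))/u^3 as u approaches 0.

-244/3

Substitution gives 0/0 (the numerator vanishes to order 3).
Expand each term to order u^3: the coefficient of u^3 in -3·sin(2u) is 4 and in -4·tan(4u) is -256/3.
Lower-order terms cancel with the polynomial part, so the numerator is (-244/3)·u^3 + o(u^3), and the limit is (-244/3)/(1) = -244/3.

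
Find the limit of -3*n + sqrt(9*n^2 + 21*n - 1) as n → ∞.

7/2

An ∞ − ∞ form. Rationalising with the conjugate, the difference becomes (21n - 1) / (√(9*n^2 + 21*n - 1) + 3n).
For large n the denominator behaves like 2·3n, so the quotient tends to 21/6 = 7/2.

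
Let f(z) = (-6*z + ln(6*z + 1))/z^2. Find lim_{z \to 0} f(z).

Direct substitution gives 0/0.
Apply L'Hôpital: lim (-6 + 6/(6*z + 1))/(2*z), still 0/0.
After 2 applications of L'Hôpital's rule the quotient is (-36/(6*z + 1)^2)/(2); substituting z = 0 gives -18.

-18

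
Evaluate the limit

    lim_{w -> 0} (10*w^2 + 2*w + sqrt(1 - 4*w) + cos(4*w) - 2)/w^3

Substitution gives 0/0; apply L'Hôpital's rule 3 times.
After differentiating numerator and denominator 3 times the quotient is (64*sin(4*w) - 24/(1 - 4*w)^(5/2))/(6); at w = 0 this is -4.

-4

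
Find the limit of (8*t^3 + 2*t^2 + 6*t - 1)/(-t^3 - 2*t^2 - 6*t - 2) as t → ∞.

-8

Numerator and denominator both have degree 3.
Dividing every term by t^3, all lower-order terms vanish and the limit is the ratio of leading coefficients, 8/(-1) = -8.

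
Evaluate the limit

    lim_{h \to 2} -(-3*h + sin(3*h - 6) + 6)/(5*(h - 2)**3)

9/10

Direct substitution gives 0/0.
Apply L'Hôpital: lim (3*cos(3*h - 6) - 3)/(-15*(h - 2)^2), still 0/0.
Apply L'Hôpital: lim (-9*sin(3*h - 6))/(60 - 30*h), still 0/0.
After 3 applications of L'Hôpital's rule the quotient is (-27*cos(3*h - 6))/(-30); substituting h = 2 gives 9/10.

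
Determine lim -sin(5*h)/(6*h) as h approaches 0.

Substitution gives 0/0.
Write it as (5/(-6))·sin(5h)/(5h); since sin(u)/u → 1, the limit is -5/6.

-5/6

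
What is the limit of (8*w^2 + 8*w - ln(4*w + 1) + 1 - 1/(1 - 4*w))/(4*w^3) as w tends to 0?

-64/3

Substitution gives 0/0 (the numerator vanishes to order 3).
Expand each term to order w^3: the coefficient of w^3 in −1/(1 - 4w) is -64 and in −ln(1 + 4w) is -64/3.
Lower-order terms cancel with the polynomial part, so the numerator is (-256/3)·w^3 + o(w^3), and the limit is (-256/3)/(4) = -64/3.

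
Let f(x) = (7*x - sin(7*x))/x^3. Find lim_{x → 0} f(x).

Direct substitution gives 0/0.
Apply L'Hôpital: lim (7 - 7*cos(7*x))/(3*x^2), still 0/0.
Apply L'Hôpital: lim (49*sin(7*x))/(6*x), still 0/0.
After 3 applications of L'Hôpital's rule the quotient is (343*cos(7*x))/(6); substituting x = 0 gives 343/6.

343/6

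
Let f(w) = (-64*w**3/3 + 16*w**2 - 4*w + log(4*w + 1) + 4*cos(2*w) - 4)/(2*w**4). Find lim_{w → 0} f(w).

-92/3

Substitution gives 0/0; apply L'Hôpital's rule 4 times.
After differentiating numerator and denominator 4 times the quotient is (64*cos(2*w) - 1536/(4*w + 1)^4)/(48); at w = 0 this is -92/3.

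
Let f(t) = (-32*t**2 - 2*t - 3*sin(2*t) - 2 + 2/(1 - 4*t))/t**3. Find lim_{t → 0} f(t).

Substitution gives 0/0 (the numerator vanishes to order 3).
Expand each term to order t^3: the coefficient of t^3 in -3·sin(2t) is 4 and in 2·1/(1 - 4t) is 128.
Lower-order terms cancel with the polynomial part, so the numerator is (132)·t^3 + o(t^3), and the limit is (132)/(1) = 132.

132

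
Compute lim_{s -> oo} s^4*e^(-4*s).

0

Write as s^4/e^{4s}, an ∞/∞ form.
Exponential growth dominates any polynomial, so repeated L'Hôpital (or the standard result) gives 0.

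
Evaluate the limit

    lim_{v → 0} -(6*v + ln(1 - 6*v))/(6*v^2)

Direct substitution gives 0/0.
Apply L'Hôpital: lim (6 - 6/(1 - 6*v))/(-12*v), still 0/0.
After 2 applications of L'Hôpital's rule the quotient is (-36/(1 - 6*v)^2)/(-12); substituting v = 0 gives 3.

3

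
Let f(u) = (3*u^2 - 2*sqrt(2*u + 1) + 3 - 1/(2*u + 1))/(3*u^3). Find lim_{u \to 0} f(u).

7/3

Substitution gives 0/0 (the numerator vanishes to order 3).
Expand each term to order u^3: the coefficient of u^3 in -2·√(1 + 2u) is -1 and in −1/(1 + 2u) is 8.
Lower-order terms cancel with the polynomial part, so the numerator is (7)·u^3 + o(u^3), and the limit is (7)/(3) = 7/3.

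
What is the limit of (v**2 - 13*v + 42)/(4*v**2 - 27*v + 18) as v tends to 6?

-1/21

Direct substitution gives 0/0, so factor. Both numerator and denominator have (v - 6) as a factor.
After cancelling, the expression reduces to (v - 7)/(4*v - 3).
Substituting v = 6 gives -1/21.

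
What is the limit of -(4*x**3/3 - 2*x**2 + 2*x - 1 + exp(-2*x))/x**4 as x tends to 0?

Direct substitution gives 0/0.
Apply L'Hôpital: lim (4*x^2 - 4*x + 2 - 2*e^(-2*x))/(-4*x^3), still 0/0.
Apply L'Hôpital: lim (8*x - 4 + 4*e^(-2*x))/(-12*x^2), still 0/0.
Apply L'Hôpital: lim (8 - 8*e^(-2*x))/(-24*x), still 0/0.
After 4 applications of L'Hôpital's rule the quotient is (16*e^(-2*x))/(-24); substituting x = 0 gives -2/3.

-2/3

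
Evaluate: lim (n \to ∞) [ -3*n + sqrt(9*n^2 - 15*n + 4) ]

This has the form ∞ − ∞. Multiply and divide by the conjugate √(9*n^2 - 15*n + 4) + 3n.
That gives (-15n + 4) / (√(9*n^2 - 15*n + 4) + 3n).
Divide numerator and denominator by n: the limit is -15/(2·3) = -5/2.

-5/2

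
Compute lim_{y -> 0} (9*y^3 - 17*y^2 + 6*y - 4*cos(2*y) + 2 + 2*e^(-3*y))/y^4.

Substitution gives 0/0; apply L'Hôpital's rule 4 times.
After differentiating numerator and denominator 4 times the quotient is (-64*cos(2*y) + 162*e^(-3*y))/(24); at y = 0 this is 49/12.

49/12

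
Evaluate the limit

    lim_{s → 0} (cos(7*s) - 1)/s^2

Direct substitution gives 0/0.
Apply L'Hôpital: lim (-7*sin(7*s))/(2*s), still 0/0.
After 2 applications of L'Hôpital's rule the quotient is (-49*cos(7*s))/(2); substituting s = 0 gives -49/2.

-49/2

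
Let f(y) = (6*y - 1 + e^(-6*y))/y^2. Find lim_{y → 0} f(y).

Direct substitution gives 0/0.
Apply L'Hôpital: lim (6 - 6*e^(-6*y))/(2*y), still 0/0.
After 2 applications of L'Hôpital's rule the quotient is (36*e^(-6*y))/(2); substituting y = 0 gives 18.

18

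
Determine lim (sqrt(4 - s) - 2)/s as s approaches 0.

A 0/0 form; rationalise with √(4 - s) + √4. This collapses the numerator to -s, leaving -1/(√(4 - s) + √4) → -1/(2√4) = -1/4.

-1/4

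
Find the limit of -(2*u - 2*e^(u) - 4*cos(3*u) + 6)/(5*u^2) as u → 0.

-17/5

Substitution gives 0/0; apply L'Hôpital's rule 2 times.
After differentiating numerator and denominator 2 times the quotient is (-2*e^(u) + 36*cos(3*u))/(-10); at u = 0 this is -17/5.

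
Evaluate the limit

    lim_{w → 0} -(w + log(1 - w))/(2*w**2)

1/4

Direct substitution gives 0/0.
Apply L'Hôpital: lim (1 - 1/(1 - w))/(-4*w), still 0/0.
After 2 applications of L'Hôpital's rule the quotient is (-1/(1 - w)^2)/(-4); substituting w = 0 gives 1/4.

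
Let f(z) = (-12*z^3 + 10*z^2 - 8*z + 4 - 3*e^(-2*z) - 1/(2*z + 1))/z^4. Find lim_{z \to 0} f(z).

Substitution gives 0/0; apply L'Hôpital's rule 4 times.
After differentiating numerator and denominator 4 times the quotient is (-48*e^(-2*z) - 384/(2*z + 1)^5)/(24); at z = 0 this is -18.

-18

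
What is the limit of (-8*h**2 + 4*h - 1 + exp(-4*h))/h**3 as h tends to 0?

-32/3

Direct substitution gives 0/0.
Apply L'Hôpital: lim (-16*h + 4 - 4*e^(-4*h))/(3*h^2), still 0/0.
Apply L'Hôpital: lim (-16 + 16*e^(-4*h))/(6*h), still 0/0.
After 3 applications of L'Hôpital's rule the quotient is (-64*e^(-4*h))/(6); substituting h = 0 gives -32/3.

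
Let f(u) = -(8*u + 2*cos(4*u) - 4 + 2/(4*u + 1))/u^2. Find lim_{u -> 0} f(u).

-16

Substitution gives 0/0; apply L'Hôpital's rule 2 times.
After differentiating numerator and denominator 2 times the quotient is (-32*cos(4*u) + 64/(4*u + 1)^3)/(-2); at u = 0 this is -16.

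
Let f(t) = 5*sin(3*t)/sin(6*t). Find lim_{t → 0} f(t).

5/2

Substitution gives 0/0.
Divide numerator and denominator by t: sin(3t)/t → 3 and sin(6t)/t → 6, so the limit is 5·3/6 = 5/2.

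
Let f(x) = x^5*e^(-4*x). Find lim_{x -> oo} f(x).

Write as x^5/e^{4x}, an ∞/∞ form.
Exponential growth dominates any polynomial, so repeated L'Hôpital (or the standard result) gives 0.

0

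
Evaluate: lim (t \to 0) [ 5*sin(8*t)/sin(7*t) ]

Substitution gives 0/0.
Divide numerator and denominator by t: sin(8t)/t → 8 and sin(7t)/t → 7, so the limit is 5·8/7 = 40/7.

40/7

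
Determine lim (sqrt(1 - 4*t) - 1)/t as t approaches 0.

-2

A 0/0 form; rationalise with √(1 - 4t) + √1. This collapses the numerator to -4t, leaving -4/(√(1 - 4t) + √1) → -4/(2√1) = -2.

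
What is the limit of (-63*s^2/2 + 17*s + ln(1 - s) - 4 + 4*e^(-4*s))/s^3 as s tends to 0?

Substitution gives 0/0; apply L'Hôpital's rule 3 times.
After differentiating numerator and denominator 3 times the quotient is (-256*e^(-4*s) + 2/(s - 1)^3)/(6); at s = 0 this is -43.

-43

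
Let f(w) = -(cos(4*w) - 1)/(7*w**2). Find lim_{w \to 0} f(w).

8/7

Direct substitution gives 0/0.
Apply L'Hôpital: lim (-4*sin(4*w))/(-14*w), still 0/0.
After 2 applications of L'Hôpital's rule the quotient is (-16*cos(4*w))/(-14); substituting w = 0 gives 8/7.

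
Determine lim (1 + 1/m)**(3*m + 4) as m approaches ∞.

e^(3)

Let L be the limit and take ln: ln L = lim (3m + 4)·ln(1 + 1/m) = lim (3m + 4)·(1/m + O(1/m²)) = 3.
Hence L = e^(3).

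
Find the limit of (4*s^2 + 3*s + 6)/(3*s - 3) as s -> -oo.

The numerator has higher degree (2 > 1); the quotient behaves like (4/(3))·s^1 for large |s|.
As s → −∞ this diverges to -∞.

-∞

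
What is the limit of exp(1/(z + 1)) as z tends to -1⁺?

∞

As z → -1⁺, 1/(z + 1) → +∞, so e^(1/(z + 1)) → ∞.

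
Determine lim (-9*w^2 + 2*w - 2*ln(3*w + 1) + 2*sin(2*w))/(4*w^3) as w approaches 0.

-31/6

Substitution gives 0/0 (the numerator vanishes to order 3).
Expand each term to order w^3: the coefficient of w^3 in -2·ln(1 + 3w) is -18 and in 2·sin(2w) is -8/3.
Lower-order terms cancel with the polynomial part, so the numerator is (-62/3)·w^3 + o(w^3), and the limit is (-62/3)/(4) = -31/6.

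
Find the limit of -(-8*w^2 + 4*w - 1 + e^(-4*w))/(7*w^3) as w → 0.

32/21

Direct substitution gives 0/0.
Apply L'Hôpital: lim (-16*w + 4 - 4*e^(-4*w))/(-21*w^2), still 0/0.
Apply L'Hôpital: lim (-16 + 16*e^(-4*w))/(-42*w), still 0/0.
After 3 applications of L'Hôpital's rule the quotient is (-64*e^(-4*w))/(-42); substituting w = 0 gives 32/21.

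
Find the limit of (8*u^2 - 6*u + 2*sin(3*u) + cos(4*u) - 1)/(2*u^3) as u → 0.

-9/2

Substitution gives 0/0; apply L'Hôpital's rule 3 times.
After differentiating numerator and denominator 3 times the quotient is (64*sin(4*u) - 54*cos(3*u))/(12); at u = 0 this is -9/2.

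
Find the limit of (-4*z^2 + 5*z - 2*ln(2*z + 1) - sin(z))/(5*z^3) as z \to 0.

-31/30

Substitution gives 0/0; apply L'Hôpital's rule 3 times.
After differentiating numerator and denominator 3 times the quotient is (cos(z) - 32/(2*z + 1)^3)/(30); at z = 0 this is -31/30.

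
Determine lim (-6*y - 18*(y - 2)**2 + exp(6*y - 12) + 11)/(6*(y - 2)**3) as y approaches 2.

6

Direct substitution gives 0/0.
Apply L'Hôpital: lim (-36*y + 6*e^(6*y - 12) + 66)/(18*(y - 2)^2), still 0/0.
Apply L'Hôpital: lim (36*e^(6*y - 12) - 36)/(36*y - 72), still 0/0.
After 3 applications of L'Hôpital's rule the quotient is (216*e^(6*y - 12))/(36); substituting y = 2 gives 6.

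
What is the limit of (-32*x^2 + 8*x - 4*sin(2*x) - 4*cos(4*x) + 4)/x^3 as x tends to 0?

16/3

Substitution gives 0/0; apply L'Hôpital's rule 3 times.
After differentiating numerator and denominator 3 times the quotient is (-256*sin(4*x) + 32*cos(2*x))/(6); at x = 0 this is 16/3.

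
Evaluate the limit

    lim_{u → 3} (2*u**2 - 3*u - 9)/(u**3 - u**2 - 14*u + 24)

At u = 3 both the top and bottom vanish — a removable singularity. Factoring out (u - 3) from each leaves (2*u + 3)/(u^2 + 2*u - 8), which at u = 3 equals 9/7.

9/7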